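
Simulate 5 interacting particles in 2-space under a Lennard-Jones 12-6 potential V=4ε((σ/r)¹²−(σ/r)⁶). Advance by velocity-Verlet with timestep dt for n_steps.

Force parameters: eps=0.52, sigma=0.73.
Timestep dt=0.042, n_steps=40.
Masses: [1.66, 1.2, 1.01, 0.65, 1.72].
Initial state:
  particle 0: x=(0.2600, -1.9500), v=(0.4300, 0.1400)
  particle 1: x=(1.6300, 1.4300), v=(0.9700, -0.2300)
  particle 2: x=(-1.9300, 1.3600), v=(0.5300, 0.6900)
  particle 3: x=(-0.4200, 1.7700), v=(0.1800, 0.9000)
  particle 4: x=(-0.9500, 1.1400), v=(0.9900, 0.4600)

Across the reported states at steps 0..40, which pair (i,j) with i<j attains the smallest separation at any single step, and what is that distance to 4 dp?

step 0: x0=(0.2600, -1.9500) x1=(1.6300, 1.4300) x2=(-1.9300, 1.3600) x3=(-0.4200, 1.7700) x4=(-0.9500, 1.1400)
step 1: x0=(0.2781, -1.9441) x1=(1.6707, 1.4203) x2=(-1.9066, 1.3888) x3=(-0.4127, 1.8076) x4=(-0.9090, 1.1595)
step 2: x0=(0.2961, -1.9382) x1=(1.7114, 1.4107) x2=(-1.8810, 1.4171) x3=(-0.4053, 1.8454) x4=(-0.8693, 1.1792)
step 3: x0=(0.3142, -1.9324) x1=(1.7521, 1.4010) x2=(-1.8534, 1.4450) x3=(-0.3974, 1.8843) x4=(-0.8309, 1.1987)
step 4: x0=(0.3322, -1.9265) x1=(1.7928, 1.3914) x2=(-1.8239, 1.4726) x3=(-0.3890, 1.9242) x4=(-0.7939, 1.2181)
step 5: x0=(0.3503, -1.9206) x1=(1.8335, 1.3817) x2=(-1.7925, 1.4998) x3=(-0.3804, 1.9648) x4=(-0.7580, 1.2374)
step 6: x0=(0.3684, -1.9147) x1=(1.8741, 1.3721) x2=(-1.7593, 1.5266) x3=(-0.3721, 2.0053) x4=(-0.7230, 1.2569)
step 7: x0=(0.3864, -1.9088) x1=(1.9148, 1.3624) x2=(-1.7244, 1.5532) x3=(-0.3645, 2.0448) x4=(-0.6888, 1.2770)
step 8: x0=(0.4045, -1.9029) x1=(1.9554, 1.3528) x2=(-1.6877, 1.5793) x3=(-0.3580, 2.0825) x4=(-0.6553, 1.2980)
step 9: x0=(0.4225, -1.8970) x1=(1.9960, 1.3431) x2=(-1.6491, 1.6052) x3=(-0.3527, 2.1179) x4=(-0.6224, 1.3201)
step 10: x0=(0.4406, -1.8912) x1=(2.0367, 1.3335) x2=(-1.6086, 1.6307) x3=(-0.3486, 2.1506) x4=(-0.5901, 1.3433)
step 11: x0=(0.4587, -1.8853) x1=(2.0773, 1.3238) x2=(-1.5661, 1.6559) x3=(-0.3458, 2.1806) x4=(-0.5585, 1.3678)
step 12: x0=(0.4767, -1.8794) x1=(2.1179, 1.3142) x2=(-1.5214, 1.6807) x3=(-0.3442, 2.2081) x4=(-0.5277, 1.3934)
step 13: x0=(0.4948, -1.8735) x1=(2.1585, 1.3046) x2=(-1.4744, 1.7052) x3=(-0.3438, 2.2333) x4=(-0.4979, 1.4201)
step 14: x0=(0.5128, -1.8676) x1=(2.1991, 1.2949) x2=(-1.4248, 1.7294) x3=(-0.3445, 2.2569) x4=(-0.4692, 1.4476)
step 15: x0=(0.5309, -1.8617) x1=(2.2396, 1.2853) x2=(-1.3722, 1.7533) x3=(-0.3463, 2.2801) x4=(-0.4418, 1.4754)
step 16: x0=(0.5489, -1.8558) x1=(2.2802, 1.2756) x2=(-1.3162, 1.7769) x3=(-0.3493, 2.3041) x4=(-0.4159, 1.5031)
step 17: x0=(0.5670, -1.8499) x1=(2.3208, 1.2660) x2=(-1.2562, 1.8004) x3=(-0.3541, 2.3299) x4=(-0.3917, 1.5301)
step 18: x0=(0.5851, -1.8440) x1=(2.3614, 1.2564) x2=(-1.1917, 1.8239) x3=(-0.3611, 2.3578) x4=(-0.3692, 1.5563)
step 19: x0=(0.6031, -1.8381) x1=(2.4019, 1.2467) x2=(-1.1229, 1.8479) x3=(-0.3713, 2.3872) x4=(-0.3482, 1.5817)
step 20: x0=(0.6212, -1.8322) x1=(2.4425, 1.2371) x2=(-1.0516, 1.8737) x3=(-0.3853, 2.4163) x4=(-0.3271, 1.6062)
step 21: x0=(0.6392, -1.8263) x1=(2.4830, 1.2275) x2=(-0.9866, 1.9039) x3=(-0.4022, 2.4443) x4=(-0.3013, 1.6284)
step 22: x0=(0.6573, -1.8204) x1=(2.5236, 1.2178) x2=(-0.9459, 1.9409) x3=(-0.4155, 2.4752) x4=(-0.2625, 1.6457)
step 23: x0=(0.6754, -1.8145) x1=(2.5641, 1.2082) x2=(-0.9350, 1.9746) x3=(-0.4109, 2.5210) x4=(-0.2130, 1.6591)
step 24: x0=(0.6934, -1.8086) x1=(2.6047, 1.1985) x2=(-0.9381, 2.0000) x3=(-0.3902, 2.5782) x4=(-0.1614, 1.6732)
step 25: x0=(0.7115, -1.8027) x1=(2.6452, 1.1889) x2=(-0.9416, 2.0226) x3=(-0.3651, 2.6344) x4=(-0.1111, 1.6892)
step 26: x0=(0.7295, -1.7968) x1=(2.6858, 1.1793) x2=(-0.9414, 2.0453) x3=(-0.3408, 2.6851) x4=(-0.0628, 1.7074)
step 27: x0=(0.7476, -1.7909) x1=(2.7263, 1.1696) x2=(-0.9366, 2.0689) x3=(-0.3184, 2.7294) x4=(-0.0164, 1.7273)
step 28: x0=(0.7656, -1.7850) x1=(2.7668, 1.1600) x2=(-0.9275, 2.0939) x3=(-0.2985, 2.7676) x4=(0.0283, 1.7488)
step 29: x0=(0.7837, -1.7791) x1=(2.8074, 1.1504) x2=(-0.9143, 2.1203) x3=(-0.2808, 2.8000) x4=(0.0716, 1.7716)
step 30: x0=(0.8018, -1.7732) x1=(2.8479, 1.1407) x2=(-0.8973, 2.1482) x3=(-0.2656, 2.8269) x4=(0.1135, 1.7957)
step 31: x0=(0.8198, -1.7673) x1=(2.8884, 1.1311) x2=(-0.8769, 2.1777) x3=(-0.2526, 2.8484) x4=(0.1543, 1.8208)
step 32: x0=(0.8379, -1.7614) x1=(2.9290, 1.1215) x2=(-0.8530, 2.2090) x3=(-0.2420, 2.8645) x4=(0.1939, 1.8470)
step 33: x0=(0.8559, -1.7555) x1=(2.9695, 1.1119) x2=(-0.8258, 2.2419) x3=(-0.2338, 2.8754) x4=(0.2325, 1.8741)
step 34: x0=(0.8740, -1.7496) x1=(3.0100, 1.1022) x2=(-0.7957, 2.2763) x3=(-0.2273, 2.8814) x4=(0.2700, 1.9022)
step 35: x0=(0.8921, -1.7437) x1=(3.0505, 1.0926) x2=(-0.7638, 2.3110) x3=(-0.2209, 2.8844) x4=(0.3065, 1.9313)
step 36: x0=(0.9101, -1.7378) x1=(3.0910, 1.0830) x2=(-0.7337, 2.3422) x3=(-0.2087, 2.8902) x4=(0.3419, 1.9614)
step 37: x0=(0.9282, -1.7319) x1=(3.1315, 1.0733) x2=(-0.7118, 2.3634) x3=(-0.1810, 2.9088) x4=(0.3763, 1.9925)
step 38: x0=(0.9462, -1.7260) x1=(3.1720, 1.0637) x2=(-0.6976, 2.3753) x3=(-0.1386, 2.9391) x4=(0.4095, 2.0246)
step 39: x0=(0.9643, -1.7201) x1=(3.2126, 1.0541) x2=(-0.6848, 2.3845) x3=(-0.0910, 2.9710) x4=(0.4417, 2.0577)
step 40: x0=(0.9824, -1.7142) x1=(3.2531, 1.0444) x2=(-0.6702, 2.3943) x3=(-0.0434, 2.9992) x4=(0.4728, 2.0918)

pair (2,4), distance 0.7386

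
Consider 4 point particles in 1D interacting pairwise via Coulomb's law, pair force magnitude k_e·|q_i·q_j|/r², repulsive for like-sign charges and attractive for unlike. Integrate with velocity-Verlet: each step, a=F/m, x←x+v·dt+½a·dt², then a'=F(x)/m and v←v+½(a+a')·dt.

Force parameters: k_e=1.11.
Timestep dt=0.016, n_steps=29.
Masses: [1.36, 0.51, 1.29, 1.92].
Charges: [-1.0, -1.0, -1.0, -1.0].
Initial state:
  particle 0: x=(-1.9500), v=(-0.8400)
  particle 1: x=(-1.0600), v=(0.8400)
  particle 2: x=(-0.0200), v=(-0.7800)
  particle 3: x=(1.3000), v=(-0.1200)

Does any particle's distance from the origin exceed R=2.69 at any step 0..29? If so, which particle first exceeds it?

no

step 0: x0=(-1.9500) x1=(-1.0600) x2=(-0.0200) x3=(1.3000)
step 1: x0=(-1.9636) x1=(-1.0465) x2=(-0.0324) x3=(1.2981)
step 2: x0=(-1.9775) x1=(-1.0330) x2=(-0.0447) x3=(1.2964)
step 3: x0=(-1.9918) x1=(-1.0196) x2=(-0.0568) x3=(1.2948)
step 4: x0=(-2.0063) x1=(-1.0062) x2=(-0.0687) x3=(1.2933)
step 5: x0=(-2.0212) x1=(-0.9931) x2=(-0.0804) x3=(1.2919)
step 6: x0=(-2.0362) x1=(-0.9802) x2=(-0.0920) x3=(1.2907)
step 7: x0=(-2.0516) x1=(-0.9676) x2=(-0.1033) x3=(1.2896)
step 8: x0=(-2.0672) x1=(-0.9553) x2=(-0.1143) x3=(1.2886)
step 9: x0=(-2.0831) x1=(-0.9436) x2=(-0.1251) x3=(1.2877)
step 10: x0=(-2.0991) x1=(-0.9323) x2=(-0.1357) x3=(1.2869)
step 11: x0=(-2.1155) x1=(-0.9217) x2=(-0.1459) x3=(1.2863)
step 12: x0=(-2.1320) x1=(-0.9116) x2=(-0.1558) x3=(1.2857)
step 13: x0=(-2.1487) x1=(-0.9023) x2=(-0.1654) x3=(1.2853)
step 14: x0=(-2.1657) x1=(-0.8938) x2=(-0.1747) x3=(1.2850)
step 15: x0=(-2.1828) x1=(-0.8862) x2=(-0.1835) x3=(1.2848)
step 16: x0=(-2.2002) x1=(-0.8794) x2=(-0.1920) x3=(1.2847)
step 17: x0=(-2.2177) x1=(-0.8736) x2=(-0.2000) x3=(1.2847)
step 18: x0=(-2.2354) x1=(-0.8689) x2=(-0.2076) x3=(1.2848)
step 19: x0=(-2.2533) x1=(-0.8653) x2=(-0.2147) x3=(1.2851)
step 20: x0=(-2.2714) x1=(-0.8628) x2=(-0.2214) x3=(1.2854)
step 21: x0=(-2.2896) x1=(-0.8615) x2=(-0.2276) x3=(1.2859)
step 22: x0=(-2.3080) x1=(-0.8614) x2=(-0.2332) x3=(1.2865)
step 23: x0=(-2.3266) x1=(-0.8626) x2=(-0.2384) x3=(1.2872)
step 24: x0=(-2.3453) x1=(-0.8651) x2=(-0.2430) x3=(1.2879)
step 25: x0=(-2.3642) x1=(-0.8689) x2=(-0.2471) x3=(1.2888)
step 26: x0=(-2.3832) x1=(-0.8740) x2=(-0.2507) x3=(1.2898)
step 27: x0=(-2.4024) x1=(-0.8804) x2=(-0.2537) x3=(1.2909)
step 28: x0=(-2.4218) x1=(-0.8881) x2=(-0.2563) x3=(1.2922)
step 29: x0=(-2.4413) x1=(-0.8971) x2=(-0.2583) x3=(1.2935)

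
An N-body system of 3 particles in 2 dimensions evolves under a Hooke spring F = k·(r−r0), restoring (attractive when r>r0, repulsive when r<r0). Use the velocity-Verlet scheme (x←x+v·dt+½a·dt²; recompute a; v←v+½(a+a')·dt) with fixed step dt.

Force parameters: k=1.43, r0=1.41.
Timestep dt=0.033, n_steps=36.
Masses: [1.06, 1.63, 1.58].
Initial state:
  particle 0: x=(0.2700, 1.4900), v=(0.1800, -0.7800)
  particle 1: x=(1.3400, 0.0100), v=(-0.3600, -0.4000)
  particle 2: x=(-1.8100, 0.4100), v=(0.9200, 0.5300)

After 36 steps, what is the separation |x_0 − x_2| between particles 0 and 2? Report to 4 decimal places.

0.6686

step 0: x0=(0.2700, 1.4900) x1=(1.3400, 0.0100) x2=(-1.8100, 0.4100)
step 1: x0=(0.2755, 1.4637) x1=(1.3272, -0.0029) x2=(-1.7784, 0.4276)
step 2: x0=(0.2802, 1.4363) x1=(1.3125, -0.0153) x2=(-1.7443, 0.4453)
step 3: x0=(0.2841, 1.4080) x1=(1.2960, -0.0272) x2=(-1.7078, 0.4632)
step 4: x0=(0.2872, 1.3787) x1=(1.2778, -0.0386) x2=(-1.6690, 0.4812)
step 5: x0=(0.2896, 1.3486) x1=(1.2579, -0.0494) x2=(-1.6280, 0.4992)
step 6: x0=(0.2913, 1.3177) x1=(1.2365, -0.0597) x2=(-1.5849, 0.5171)
step 7: x0=(0.2924, 1.2862) x1=(1.2135, -0.0696) x2=(-1.5399, 0.5351)
step 8: x0=(0.2929, 1.2540) x1=(1.1891, -0.0790) x2=(-1.4929, 0.5529)
step 9: x0=(0.2929, 1.2214) x1=(1.1633, -0.0879) x2=(-1.4442, 0.5706)
step 10: x0=(0.2923, 1.1883) x1=(1.1362, -0.0964) x2=(-1.3939, 0.5882)
step 11: x0=(0.2914, 1.1549) x1=(1.1080, -0.1045) x2=(-1.3420, 0.6056)
step 12: x0=(0.2901, 1.1212) x1=(1.0787, -0.1122) x2=(-1.2888, 0.6228)
step 13: x0=(0.2885, 1.0873) x1=(1.0483, -0.1196) x2=(-1.2344, 0.6397)
step 14: x0=(0.2866, 1.0534) x1=(1.0171, -0.1266) x2=(-1.1788, 0.6563)
step 15: x0=(0.2846, 1.0194) x1=(0.9851, -0.1334) x2=(-1.1223, 0.6727)
step 16: x0=(0.2825, 0.9855) x1=(0.9523, -0.1400) x2=(-1.0650, 0.6888)
step 17: x0=(0.2804, 0.9517) x1=(0.9189, -0.1463) x2=(-1.0070, 0.7047)
step 18: x0=(0.2783, 0.9182) x1=(0.8849, -0.1525) x2=(-0.9484, 0.7202)
step 19: x0=(0.2763, 0.8849) x1=(0.8505, -0.1586) x2=(-0.8895, 0.7354)
step 20: x0=(0.2745, 0.8519) x1=(0.8157, -0.1646) x2=(-0.8304, 0.7503)
step 21: x0=(0.2729, 0.8193) x1=(0.7807, -0.1707) x2=(-0.7711, 0.7650)
step 22: x0=(0.2717, 0.7871) x1=(0.7454, -0.1768) x2=(-0.7118, 0.7795)
step 23: x0=(0.2709, 0.7554) x1=(0.7101, -0.1830) x2=(-0.6527, 0.7938)
step 24: x0=(0.2706, 0.7241) x1=(0.6746, -0.1893) x2=(-0.5938, 0.8079)
step 25: x0=(0.2708, 0.6933) x1=(0.6392, -0.1959) x2=(-0.5354, 0.8220)
step 26: x0=(0.2716, 0.6630) x1=(0.6039, -0.2029) x2=(-0.4774, 0.8361)
step 27: x0=(0.2731, 0.6332) x1=(0.5686, -0.2102) x2=(-0.4199, 0.8503)
step 28: x0=(0.2753, 0.6037) x1=(0.5335, -0.2179) x2=(-0.3631, 0.8646)
step 29: x0=(0.2783, 0.5746) x1=(0.4985, -0.2261) x2=(-0.3069, 0.8792)
step 30: x0=(0.2820, 0.5459) x1=(0.4637, -0.2349) x2=(-0.2514, 0.8942)
step 31: x0=(0.2864, 0.5173) x1=(0.4291, -0.2443) x2=(-0.1966, 0.9096)
step 32: x0=(0.2916, 0.4890) x1=(0.3947, -0.2544) x2=(-0.1424, 0.9257)
step 33: x0=(0.2975, 0.4608) x1=(0.3603, -0.2653) x2=(-0.0888, 0.9424)
step 34: x0=(0.3040, 0.4327) x1=(0.3261, -0.2768) x2=(-0.0358, 0.9598)
step 35: x0=(0.3111, 0.4046) x1=(0.2919, -0.2892) x2=(0.0168, 0.9780)
step 36: x0=(0.3187, 0.3766) x1=(0.2577, -0.3024) x2=(0.0691, 0.9969)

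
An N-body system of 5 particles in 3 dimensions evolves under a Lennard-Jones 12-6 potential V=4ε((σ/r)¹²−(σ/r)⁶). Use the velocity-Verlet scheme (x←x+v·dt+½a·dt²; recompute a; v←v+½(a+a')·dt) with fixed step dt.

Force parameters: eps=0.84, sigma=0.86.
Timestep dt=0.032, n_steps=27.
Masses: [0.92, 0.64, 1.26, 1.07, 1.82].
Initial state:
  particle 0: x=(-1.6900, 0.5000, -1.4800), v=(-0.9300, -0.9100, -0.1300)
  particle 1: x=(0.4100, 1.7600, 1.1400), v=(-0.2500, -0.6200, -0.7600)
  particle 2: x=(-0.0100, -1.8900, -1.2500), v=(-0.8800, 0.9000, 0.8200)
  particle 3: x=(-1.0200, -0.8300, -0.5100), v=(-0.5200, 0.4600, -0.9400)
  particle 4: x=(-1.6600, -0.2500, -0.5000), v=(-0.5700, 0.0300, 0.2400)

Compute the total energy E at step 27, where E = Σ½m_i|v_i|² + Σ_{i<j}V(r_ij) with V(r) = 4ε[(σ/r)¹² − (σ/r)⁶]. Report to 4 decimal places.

3.0257

step 0: x0=(-1.6900, 0.5000, -1.4800) x1=(0.4100, 1.7600, 1.1400) x2=(-0.0100, -1.8900, -1.2500) x3=(-1.0200, -0.8300, -0.5100) x4=(-1.6600, -0.2500, -0.5000)
step 1: x0=(-1.7197, 0.4703, -1.4835) x1=(0.4020, 1.7402, 1.1157) x2=(-0.0382, -1.8611, -1.2237) x3=(-1.0290, -0.8222, -0.5403) x4=(-1.6827, -0.2447, -0.4926)
step 2: x0=(-1.7493, 0.4395, -1.4855) x1=(0.3940, 1.7203, 1.0914) x2=(-0.0666, -1.8321, -1.1973) x3=(-1.0255, -0.8254, -0.5717) x4=(-1.7127, -0.2326, -0.4853)
step 3: x0=(-1.7787, 0.4076, -1.4859) x1=(0.3860, 1.7005, 1.0670) x2=(-0.0952, -1.8028, -1.1708) x3=(-1.0172, -0.8327, -0.6039) x4=(-1.7455, -0.2176, -0.4785)
step 4: x0=(-1.8080, 0.3745, -1.4845) x1=(0.3780, 1.6806, 1.0427) x2=(-0.1241, -1.7732, -1.1441) x3=(-1.0085, -0.8403, -0.6365) x4=(-1.7783, -0.2019, -0.4724)
step 5: x0=(-1.8371, 0.3401, -1.4812) x1=(0.3699, 1.6607, 1.0183) x2=(-0.1534, -1.7432, -1.1171) x3=(-1.0008, -0.8472, -0.6691) x4=(-1.8104, -0.1865, -0.4675)
step 6: x0=(-1.8661, 0.3045, -1.4758) x1=(0.3619, 1.6409, 0.9940) x2=(-0.1833, -1.7126, -1.0899) x3=(-0.9943, -0.8532, -0.7017) x4=(-1.8415, -0.1713, -0.4639)
step 7: x0=(-1.8948, 0.2677, -1.4680) x1=(0.3539, 1.6210, 0.9697) x2=(-0.2139, -1.6813, -1.0623) x3=(-0.9887, -0.8586, -0.7344) x4=(-1.8716, -0.1564, -0.4616)
step 8: x0=(-1.9233, 0.2297, -1.4578) x1=(0.3459, 1.6011, 0.9453) x2=(-0.2455, -1.6488, -1.0343) x3=(-0.9834, -0.8640, -0.7673) x4=(-1.9010, -0.1416, -0.4608)
step 9: x0=(-1.9516, 0.1906, -1.4449) x1=(0.3378, 1.5812, 0.9209) x2=(-0.2783, -1.6151, -1.0059) x3=(-0.9781, -0.8697, -0.8004) x4=(-1.9297, -0.1270, -0.4614)
step 10: x0=(-1.9795, 0.1504, -1.4296) x1=(0.3298, 1.5613, 0.8966) x2=(-0.3124, -1.5800, -0.9771) x3=(-0.9725, -0.8761, -0.8337) x4=(-1.9578, -0.1124, -0.4634)
step 11: x0=(-2.0072, 0.1095, -1.4124) x1=(0.3217, 1.5414, 0.8722) x2=(-0.3468, -1.5446, -0.9482) x3=(-0.9674, -0.8820, -0.8669) x4=(-1.9855, -0.0979, -0.4665)
step 12: x0=(-2.0346, 0.0683, -1.3949) x1=(0.3137, 1.5215, 0.8478) x2=(-0.3777, -1.5129, -0.9198) x3=(-0.9675, -0.8827, -0.8995) x4=(-2.0128, -0.0837, -0.4698)
step 13: x0=(-2.0616, 0.0272, -1.3798) x1=(0.3056, 1.5016, 0.8234) x2=(-0.3966, -1.4941, -0.8918) x3=(-0.9826, -0.8676, -0.9314) x4=(-2.0397, -0.0700, -0.4719)
step 14: x0=(-2.0885, -0.0135, -1.3713) x1=(0.2975, 1.4817, 0.7991) x2=(-0.4021, -1.4896, -0.8629) x3=(-1.0142, -0.8350, -0.9644) x4=(-2.0662, -0.0569, -0.4708)
step 15: x0=(-2.1149, -0.0542, -1.3720) x1=(0.2895, 1.4618, 0.7747) x2=(-0.4030, -1.4900, -0.8333) x3=(-1.0523, -0.7958, -0.9982) x4=(-2.0924, -0.0442, -0.4650)
step 16: x0=(-2.1408, -0.0956, -1.3804) x1=(0.2814, 1.4418, 0.7503) x2=(-0.4039, -1.4904, -0.8036) x3=(-1.0917, -0.7557, -1.0320) x4=(-2.1181, -0.0317, -0.4553)
step 17: x0=(-2.1657, -0.1379, -1.3927) x1=(0.2733, 1.4219, 0.7259) x2=(-0.4060, -1.4895, -0.7743) x3=(-1.1310, -0.7162, -1.0654) x4=(-2.1434, -0.0193, -0.4437)
step 18: x0=(-2.1893, -0.1810, -1.4052) x1=(0.2652, 1.4019, 0.7014) x2=(-0.4094, -1.4873, -0.7455) x3=(-1.1707, -0.6771, -1.0982) x4=(-2.1684, -0.0071, -0.4319)
step 19: x0=(-2.2110, -0.2249, -1.4158) x1=(0.2571, 1.3820, 0.6770) x2=(-0.4138, -1.4840, -0.7172) x3=(-1.2112, -0.6382, -1.1305) x4=(-2.1930, 0.0048, -0.4211)
step 20: x0=(-2.2305, -0.2691, -1.4237) x1=(0.2490, 1.3620, 0.6526) x2=(-0.4189, -1.4799, -0.6892) x3=(-1.2532, -0.5992, -1.1626) x4=(-2.2174, 0.0162, -0.4115)
step 21: x0=(-2.2476, -0.3134, -1.4284) x1=(0.2408, 1.3420, 0.6282) x2=(-0.4247, -1.4752, -0.6616) x3=(-1.2972, -0.5597, -1.1943) x4=(-2.2415, 0.0271, -0.4035)
step 22: x0=(-2.2627, -0.3575, -1.4302) x1=(0.2327, 1.3220, 0.6037) x2=(-0.4309, -1.4700, -0.6343) x3=(-1.3429, -0.5201, -1.2258) x4=(-2.2652, 0.0373, -0.3969)
step 23: x0=(-2.2785, -0.4005, -1.4298) x1=(0.2245, 1.3020, 0.5793) x2=(-0.4374, -1.4645, -0.6071) x3=(-1.3881, -0.4805, -1.2564) x4=(-2.2886, 0.0469, -0.3918)
step 24: x0=(-2.3015, -0.4420, -1.4286) x1=(0.2164, 1.2820, 0.5548) x2=(-0.4441, -1.4588, -0.5801) x3=(-1.4275, -0.4415, -1.2851) x4=(-2.3117, 0.0558, -0.3882)
step 25: x0=(-2.3386, -0.4825, -1.4277) x1=(0.2082, 1.2620, 0.5303) x2=(-0.4511, -1.4529, -0.5532) x3=(-1.4550, -0.4023, -1.3111) x4=(-2.3344, 0.0641, -0.3858)
step 26: x0=(-2.3870, -0.5231, -1.4265) x1=(0.2000, 1.2419, 0.5059) x2=(-0.4582, -1.4468, -0.5264) x3=(-1.4733, -0.3622, -1.3353) x4=(-2.3568, 0.0717, -0.3847)
step 27: x0=(-2.4386, -0.5634, -1.4241) x1=(0.1918, 1.2219, 0.4814) x2=(-0.4654, -1.4406, -0.4996) x3=(-1.4890, -0.3214, -1.3585) x4=(-2.3790, 0.0788, -0.3846)
step 0 velocities: v0=(-0.9300, -0.9100, -0.1300) v1=(-0.2500, -0.6200, -0.7600) v2=(-0.8800, 0.9000, 0.8200) v3=(-0.5200, 0.4600, -0.9400) v4=(-0.5700, 0.0300, 0.2400)
step 0: KE=3.6157, PE=-0.5472, E=3.0685
step 27 velocities: v0=(-1.5970, -1.2424, 0.1001) v1=(-0.2562, -0.6268, -0.7654) v2=(-0.2267, 0.1950, 0.8339) v3=(-0.5103, 1.2731, -0.7167) v4=(-0.6887, 0.2104, -0.0154)
step 27: KE=4.4698, PE=-1.4440, E=3.0257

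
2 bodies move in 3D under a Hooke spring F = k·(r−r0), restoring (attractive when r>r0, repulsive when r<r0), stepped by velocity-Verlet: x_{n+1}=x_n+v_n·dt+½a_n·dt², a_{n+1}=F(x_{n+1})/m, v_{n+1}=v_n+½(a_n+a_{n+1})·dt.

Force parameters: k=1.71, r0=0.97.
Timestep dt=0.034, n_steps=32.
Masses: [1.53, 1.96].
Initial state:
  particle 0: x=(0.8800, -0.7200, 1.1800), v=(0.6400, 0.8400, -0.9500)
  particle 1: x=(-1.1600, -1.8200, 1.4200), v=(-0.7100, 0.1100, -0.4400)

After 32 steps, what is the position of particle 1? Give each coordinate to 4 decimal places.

(-1.2022, -1.3063, 0.8169)

step 0: x0=(0.8800, -0.7200, 1.1800) x1=(-1.1600, -1.8200, 1.4200)
step 1: x0=(0.9010, -0.6919, 1.1478) x1=(-1.1835, -1.8159, 1.4050)
step 2: x0=(0.9204, -0.6646, 1.1158) x1=(-1.2058, -1.8112, 1.3898)
step 3: x0=(0.9381, -0.6382, 1.0840) x1=(-1.2268, -1.8058, 1.3744)
step 4: x0=(0.9542, -0.6127, 1.0524) x1=(-1.2465, -1.7996, 1.3589)
step 5: x0=(0.9685, -0.5882, 1.0211) x1=(-1.2648, -1.7927, 1.3432)
step 6: x0=(0.9810, -0.5646, 0.9900) x1=(-1.2817, -1.7851, 1.3273)
step 7: x0=(0.9916, -0.5420, 0.9592) x1=(-1.2972, -1.7767, 1.3111)
step 8: x0=(1.0004, -0.5204, 0.9287) x1=(-1.3113, -1.7675, 1.2948)
step 9: x0=(1.0074, -0.4999, 0.8985) x1=(-1.3238, -1.7575, 1.2782)
step 10: x0=(1.0124, -0.4804, 0.8686) x1=(-1.3349, -1.7467, 1.2613)
step 11: x0=(1.0154, -0.4619, 0.8390) x1=(-1.3444, -1.7351, 1.2443)
step 12: x0=(1.0165, -0.4445, 0.8098) x1=(-1.3524, -1.7227, 1.2269)
step 13: x0=(1.0156, -0.4281, 0.7809) x1=(-1.3589, -1.7094, 1.2093)
step 14: x0=(1.0128, -0.4129, 0.7524) x1=(-1.3638, -1.6953, 1.1914)
step 15: x0=(1.0079, -0.3987, 0.7242) x1=(-1.3672, -1.6803, 1.1732)
step 16: x0=(1.0011, -0.3855, 0.6964) x1=(-1.3690, -1.6646, 1.1547)
step 17: x0=(0.9923, -0.3734, 0.6690) x1=(-1.3693, -1.6480, 1.1359)
step 18: x0=(0.9816, -0.3624, 0.6420) x1=(-1.3680, -1.6305, 1.1169)
step 19: x0=(0.9689, -0.3524, 0.6153) x1=(-1.3653, -1.6123, 1.0975)
step 20: x0=(0.9542, -0.3435, 0.5891) x1=(-1.3610, -1.5932, 1.0778)
step 21: x0=(0.9377, -0.3356, 0.5633) x1=(-1.3552, -1.5733, 1.0578)
step 22: x0=(0.9192, -0.3287, 0.5379) x1=(-1.3480, -1.5527, 1.0374)
step 23: x0=(0.8990, -0.3229, 0.5129) x1=(-1.3394, -1.5312, 1.0168)
step 24: x0=(0.8769, -0.3180, 0.4882) x1=(-1.3293, -1.5090, 0.9958)
step 25: x0=(0.8530, -0.3140, 0.4641) x1=(-1.3178, -1.4861, 0.9745)
step 26: x0=(0.8275, -0.3110, 0.4403) x1=(-1.3050, -1.4624, 0.9529)
step 27: x0=(0.8002, -0.3089, 0.4169) x1=(-1.2909, -1.4380, 0.9310)
step 28: x0=(0.7713, -0.3076, 0.3939) x1=(-1.2755, -1.4129, 0.9088)
step 29: x0=(0.7409, -0.3073, 0.3713) x1=(-1.2589, -1.3872, 0.8863)
step 30: x0=(0.7089, -0.3077, 0.3491) x1=(-1.2411, -1.3608, 0.8634)
step 31: x0=(0.6756, -0.3089, 0.3272) x1=(-1.2222, -1.3339, 0.8403)
step 32: x0=(0.6408, -0.3108, 0.3058) x1=(-1.2022, -1.3063, 0.8169)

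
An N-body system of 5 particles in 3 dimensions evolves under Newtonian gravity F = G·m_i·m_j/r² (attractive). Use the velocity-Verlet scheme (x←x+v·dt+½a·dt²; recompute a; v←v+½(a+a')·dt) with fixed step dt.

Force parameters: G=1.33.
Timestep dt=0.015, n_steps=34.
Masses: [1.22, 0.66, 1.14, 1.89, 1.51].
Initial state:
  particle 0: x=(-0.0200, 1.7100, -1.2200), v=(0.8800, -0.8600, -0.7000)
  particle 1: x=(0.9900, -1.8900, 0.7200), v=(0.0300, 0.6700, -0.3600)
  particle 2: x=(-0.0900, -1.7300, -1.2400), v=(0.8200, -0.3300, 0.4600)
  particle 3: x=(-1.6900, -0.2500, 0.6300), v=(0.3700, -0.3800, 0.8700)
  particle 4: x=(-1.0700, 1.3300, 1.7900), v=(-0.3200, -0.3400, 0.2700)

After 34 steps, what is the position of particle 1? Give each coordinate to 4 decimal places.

(0.9390, -1.5066, 0.4938)

step 0: x0=(-0.0200, 1.7100, -1.2200) x1=(0.9900, -1.8900, 0.7200) x2=(-0.0900, -1.7300, -1.2400) x3=(-1.6900, -0.2500, 0.6300) x4=(-1.0700, 1.3300, 1.7900)
step 1: x0=(-0.0068, 1.6971, -1.2305) x1=(0.9904, -1.8799, 0.7146) x2=(-0.0777, -1.7349, -1.2331) x3=(-1.6844, -0.2557, 0.6431) x4=(-1.0748, 1.3248, 1.7940)
step 2: x0=(0.0063, 1.6840, -1.2408) x1=(0.9907, -1.8697, 0.7091) x2=(-0.0654, -1.7397, -1.2260) x3=(-1.6787, -0.2613, 0.6561) x4=(-1.0796, 1.3196, 1.7979)
step 3: x0=(0.0194, 1.6709, -1.2511) x1=(0.9909, -1.8595, 0.7035) x2=(-0.0532, -1.7445, -1.2189) x3=(-1.6729, -0.2668, 0.6692) x4=(-1.0845, 1.3142, 1.8016)
step 4: x0=(0.0325, 1.6578, -1.2614) x1=(0.9910, -1.8492, 0.6979) x2=(-0.0410, -1.7492, -1.2116) x3=(-1.6671, -0.2722, 0.6823) x4=(-1.0893, 1.3086, 1.8052)
step 5: x0=(0.0455, 1.6445, -1.2715) x1=(0.9910, -1.8388, 0.6922) x2=(-0.0288, -1.7538, -1.2043) x3=(-1.6611, -0.2776, 0.6954) x4=(-1.0942, 1.3030, 1.8087)
step 6: x0=(0.0585, 1.6312, -1.2816) x1=(0.9908, -1.8283, 0.6864) x2=(-0.0166, -1.7583, -1.1969) x3=(-1.6551, -0.2829, 0.7085) x4=(-1.0991, 1.2972, 1.8121)
step 7: x0=(0.0714, 1.6178, -1.2916) x1=(0.9906, -1.8178, 0.6806) x2=(-0.0045, -1.7627, -1.1894) x3=(-1.6489, -0.2881, 0.7217) x4=(-1.1040, 1.2913, 1.8153)
step 8: x0=(0.0843, 1.6043, -1.3015) x1=(0.9903, -1.8072, 0.6747) x2=(0.0077, -1.7671, -1.1817) x3=(-1.6427, -0.2932, 0.7348) x4=(-1.1090, 1.2852, 1.8184)
step 9: x0=(0.0971, 1.5908, -1.3113) x1=(0.9898, -1.7965, 0.6688) x2=(0.0198, -1.7713, -1.1740) x3=(-1.6364, -0.2983, 0.7480) x4=(-1.1139, 1.2790, 1.8214)
step 10: x0=(0.1099, 1.5772, -1.3211) x1=(0.9893, -1.7857, 0.6627) x2=(0.0319, -1.7755, -1.1662) x3=(-1.6300, -0.3032, 0.7612) x4=(-1.1189, 1.2727, 1.8243)
step 11: x0=(0.1227, 1.5635, -1.3308) x1=(0.9886, -1.7749, 0.6566) x2=(0.0439, -1.7796, -1.1583) x3=(-1.6235, -0.3081, 0.7744) x4=(-1.1238, 1.2663, 1.8271)
step 12: x0=(0.1355, 1.5497, -1.3404) x1=(0.9878, -1.7640, 0.6505) x2=(0.0560, -1.7837, -1.1503) x3=(-1.6169, -0.3129, 0.7876) x4=(-1.1288, 1.2597, 1.8297)
step 13: x0=(0.1481, 1.5359, -1.3499) x1=(0.9869, -1.7530, 0.6442) x2=(0.0680, -1.7876, -1.1422) x3=(-1.6102, -0.3176, 0.8008) x4=(-1.1338, 1.2529, 1.8322)
step 14: x0=(0.1608, 1.5219, -1.3594) x1=(0.9859, -1.7420, 0.6379) x2=(0.0800, -1.7915, -1.1340) x3=(-1.6034, -0.3223, 0.8141) x4=(-1.1388, 1.2461, 1.8346)
step 15: x0=(0.1734, 1.5080, -1.3688) x1=(0.9847, -1.7308, 0.6315) x2=(0.0920, -1.7953, -1.1257) x3=(-1.5966, -0.3268, 0.8273) x4=(-1.1439, 1.2391, 1.8368)
step 16: x0=(0.1860, 1.4939, -1.3781) x1=(0.9835, -1.7196, 0.6250) x2=(0.1040, -1.7990, -1.1172) x3=(-1.5896, -0.3313, 0.8406) x4=(-1.1489, 1.2319, 1.8389)
step 17: x0=(0.1985, 1.4798, -1.3873) x1=(0.9821, -1.7084, 0.6185) x2=(0.1159, -1.8026, -1.1087) x3=(-1.5826, -0.3356, 0.8539) x4=(-1.1540, 1.2246, 1.8409)
step 18: x0=(0.2110, 1.4656, -1.3964) x1=(0.9806, -1.6970, 0.6118) x2=(0.1278, -1.8061, -1.1001) x3=(-1.5755, -0.3399, 0.8672) x4=(-1.1590, 1.2171, 1.8428)
step 19: x0=(0.2235, 1.4513, -1.4055) x1=(0.9790, -1.6856, 0.6051) x2=(0.1397, -1.8096, -1.0914) x3=(-1.5683, -0.3441, 0.8805) x4=(-1.1641, 1.2095, 1.8446)
step 20: x0=(0.2359, 1.4370, -1.4145) x1=(0.9772, -1.6741, 0.5983) x2=(0.1516, -1.8129, -1.0826) x3=(-1.5610, -0.3482, 0.8939) x4=(-1.1692, 1.2018, 1.8462)
step 21: x0=(0.2483, 1.4225, -1.4234) x1=(0.9754, -1.6626, 0.5914) x2=(0.1635, -1.8162, -1.0737) x3=(-1.5536, -0.3522, 0.9073) x4=(-1.1743, 1.1938, 1.8477)
step 22: x0=(0.2607, 1.4081, -1.4323) x1=(0.9734, -1.6510, 0.5845) x2=(0.1754, -1.8194, -1.0646) x3=(-1.5462, -0.3561, 0.9206) x4=(-1.1794, 1.1858, 1.8491)
step 23: x0=(0.2730, 1.3935, -1.4411) x1=(0.9713, -1.6393, 0.5774) x2=(0.1872, -1.8225, -1.0555) x3=(-1.5386, -0.3599, 0.9340) x4=(-1.1845, 1.1775, 1.8503)
step 24: x0=(0.2853, 1.3789, -1.4498) x1=(0.9690, -1.6275, 0.5703) x2=(0.1991, -1.8255, -1.0463) x3=(-1.5310, -0.3636, 0.9475) x4=(-1.1896, 1.1691, 1.8514)
step 25: x0=(0.2975, 1.3642, -1.4584) x1=(0.9666, -1.6157, 0.5631) x2=(0.2109, -1.8285, -1.0369) x3=(-1.5233, -0.3672, 0.9609) x4=(-1.1948, 1.1606, 1.8524)
step 26: x0=(0.3097, 1.3494, -1.4669) x1=(0.9641, -1.6038, 0.5558) x2=(0.2227, -1.8313, -1.0275) x3=(-1.5155, -0.3707, 0.9744) x4=(-1.1999, 1.1518, 1.8533)
step 27: x0=(0.3219, 1.3346, -1.4754) x1=(0.9615, -1.5919, 0.5484) x2=(0.2344, -1.8341, -1.0179) x3=(-1.5076, -0.3741, 0.9879) x4=(-1.2050, 1.1429, 1.8540)
step 28: x0=(0.3340, 1.3197, -1.4838) x1=(0.9587, -1.5799, 0.5409) x2=(0.2462, -1.8368, -1.0082) x3=(-1.4996, -0.3774, 1.0014) x4=(-1.2102, 1.1338, 1.8546)
step 29: x0=(0.3461, 1.3047, -1.4921) x1=(0.9557, -1.5678, 0.5333) x2=(0.2580, -1.8393, -0.9985) x3=(-1.4916, -0.3806, 1.0149) x4=(-1.2154, 1.1245, 1.8551)
step 30: x0=(0.3582, 1.2897, -1.5003) x1=(0.9527, -1.5557, 0.5256) x2=(0.2697, -1.8418, -0.9886) x3=(-1.4834, -0.3836, 1.0284) x4=(-1.2205, 1.1151, 1.8554)
step 31: x0=(0.3702, 1.2746, -1.5085) x1=(0.9495, -1.5435, 0.5178) x2=(0.2814, -1.8442, -0.9786) x3=(-1.4752, -0.3866, 1.0420) x4=(-1.2257, 1.1055, 1.8557)
step 32: x0=(0.3822, 1.2594, -1.5166) x1=(0.9462, -1.5312, 0.5099) x2=(0.2931, -1.8465, -0.9685) x3=(-1.4669, -0.3894, 1.0556) x4=(-1.2308, 1.0956, 1.8557)
step 33: x0=(0.3941, 1.2441, -1.5246) x1=(0.9427, -1.5189, 0.5019) x2=(0.3048, -1.8487, -0.9582) x3=(-1.4585, -0.3921, 1.0692) x4=(-1.2360, 1.0856, 1.8557)
step 34: x0=(0.4061, 1.2288, -1.5325) x1=(0.9390, -1.5066, 0.4938) x2=(0.3165, -1.8508, -0.9479) x3=(-1.4501, -0.3947, 1.0829) x4=(-1.2412, 1.0754, 1.8555)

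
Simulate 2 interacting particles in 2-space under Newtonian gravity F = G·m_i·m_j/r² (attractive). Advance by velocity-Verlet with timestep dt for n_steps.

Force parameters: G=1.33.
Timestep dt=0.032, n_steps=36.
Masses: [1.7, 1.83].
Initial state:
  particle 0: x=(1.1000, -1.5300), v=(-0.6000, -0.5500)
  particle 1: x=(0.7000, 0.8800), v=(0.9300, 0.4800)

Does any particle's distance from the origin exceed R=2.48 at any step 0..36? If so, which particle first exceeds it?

step 0: x0=(1.1000, -1.5300) x1=(0.7000, 0.8800)
step 1: x0=(1.0808, -1.5474) x1=(0.7298, 0.8952)
step 2: x0=(1.0615, -1.5644) x1=(0.7596, 0.9100)
step 3: x0=(1.0421, -1.5810) x1=(0.7895, 0.9244)
step 4: x0=(1.0228, -1.5972) x1=(0.8195, 0.9384)
step 5: x0=(1.0033, -1.6130) x1=(0.8494, 0.9521)
step 6: x0=(0.9839, -1.6284) x1=(0.8794, 0.9655)
step 7: x0=(0.9645, -1.6435) x1=(0.9094, 0.9785)
step 8: x0=(0.9450, -1.6582) x1=(0.9394, 0.9912)
step 9: x0=(0.9255, -1.6726) x1=(0.9694, 1.0035)
step 10: x0=(0.9061, -1.6866) x1=(0.9994, 1.0155)
step 11: x0=(0.8867, -1.7002) x1=(1.0294, 1.0272)
step 12: x0=(0.8672, -1.7136) x1=(1.0593, 1.0386)
step 13: x0=(0.8478, -1.7266) x1=(1.0893, 1.0497)
step 14: x0=(0.8285, -1.7392) x1=(1.1192, 1.0605)
step 15: x0=(0.8091, -1.7516) x1=(1.1491, 1.0710)
step 16: x0=(0.7898, -1.7637) x1=(1.1789, 1.0812)
step 17: x0=(0.7706, -1.7754) x1=(1.2087, 1.0912)
step 18: x0=(0.7513, -1.7869) x1=(1.2385, 1.1008)
step 19: x0=(0.7322, -1.7981) x1=(1.2683, 1.1102)
step 20: x0=(0.7131, -1.8090) x1=(1.2979, 1.1194)
step 21: x0=(0.6940, -1.8196) x1=(1.3276, 1.1283)
step 22: x0=(0.6750, -1.8300) x1=(1.3571, 1.1369)
step 23: x0=(0.6560, -1.8401) x1=(1.3867, 1.1453)
step 24: x0=(0.6372, -1.8499) x1=(1.4161, 1.1535)
step 25: x0=(0.6184, -1.8595) x1=(1.4455, 1.1614)
step 26: x0=(0.5996, -1.8689) x1=(1.4749, 1.1691)
step 27: x0=(0.5809, -1.8780) x1=(1.5041, 1.1766)
step 28: x0=(0.5623, -1.8869) x1=(1.5334, 1.1838)
step 29: x0=(0.5438, -1.8955) x1=(1.5625, 1.1908)
step 30: x0=(0.5253, -1.9039) x1=(1.5916, 1.1977)
step 31: x0=(0.5069, -1.9121) x1=(1.6206, 1.2043)
step 32: x0=(0.4886, -1.9201) x1=(1.6495, 1.2107)
step 33: x0=(0.4704, -1.9279) x1=(1.6784, 1.2170)
step 34: x0=(0.4522, -1.9355) x1=(1.7072, 1.2230)
step 35: x0=(0.4342, -1.9429) x1=(1.7359, 1.2289)
step 36: x0=(0.4162, -1.9500) x1=(1.7645, 1.2346)

no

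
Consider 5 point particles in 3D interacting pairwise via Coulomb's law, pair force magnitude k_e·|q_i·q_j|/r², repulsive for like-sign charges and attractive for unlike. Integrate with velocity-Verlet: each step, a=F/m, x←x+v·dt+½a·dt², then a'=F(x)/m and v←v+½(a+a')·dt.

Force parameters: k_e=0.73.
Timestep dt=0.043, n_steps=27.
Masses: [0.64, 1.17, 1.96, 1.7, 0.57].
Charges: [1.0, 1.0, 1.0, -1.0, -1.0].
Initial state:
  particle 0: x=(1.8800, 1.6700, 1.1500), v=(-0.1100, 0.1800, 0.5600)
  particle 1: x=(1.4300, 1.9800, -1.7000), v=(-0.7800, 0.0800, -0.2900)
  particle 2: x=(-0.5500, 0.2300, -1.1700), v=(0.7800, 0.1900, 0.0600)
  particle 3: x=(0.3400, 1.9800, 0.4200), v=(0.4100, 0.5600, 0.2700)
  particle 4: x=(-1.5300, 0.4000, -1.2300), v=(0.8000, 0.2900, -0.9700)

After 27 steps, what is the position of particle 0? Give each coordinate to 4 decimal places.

(1.5394, 1.9704, 1.7259)

step 0: x0=(1.8800, 1.6700, 1.1500) x1=(1.4300, 1.9800, -1.7000) x2=(-0.5500, 0.2300, -1.1700) x3=(0.3400, 1.9800, 0.4200) x4=(-1.5300, 0.4000, -1.2300)
step 1: x0=(1.8750, 1.6778, 1.1741) x1=(1.3964, 1.9835, -1.7125) x2=(-0.5168, 0.2382, -1.1674) x3=(0.3578, 2.0040, 0.4316) x4=(-1.4944, 0.4123, -1.2717)
step 2: x0=(1.8694, 1.6857, 1.1981) x1=(1.3628, 1.9870, -1.7249) x2=(-0.4844, 0.2466, -1.1648) x3=(0.3759, 2.0280, 0.4431) x4=(-1.4563, 0.4241, -1.3133)
step 3: x0=(1.8632, 1.6938, 1.2221) x1=(1.3290, 1.9907, -1.7373) x2=(-0.4527, 0.2550, -1.1623) x3=(0.3943, 2.0518, 0.4547) x4=(-1.4158, 0.4355, -1.3546)
step 4: x0=(1.8565, 1.7021, 1.2461) x1=(1.2952, 1.9944, -1.7496) x2=(-0.4218, 0.2636, -1.1599) x3=(0.4130, 2.0756, 0.4662) x4=(-1.3729, 0.4465, -1.3955)
step 5: x0=(1.8492, 1.7105, 1.2699) x1=(1.2613, 1.9982, -1.7619) x2=(-0.3916, 0.2722, -1.1575) x3=(0.4320, 2.0992, 0.4776) x4=(-1.3275, 0.4571, -1.4360)
step 6: x0=(1.8413, 1.7192, 1.2936) x1=(1.2273, 2.0020, -1.7742) x2=(-0.3621, 0.2810, -1.1553) x3=(0.4513, 2.1228, 0.4891) x4=(-1.2797, 0.4673, -1.4760)
step 7: x0=(1.8328, 1.7280, 1.3173) x1=(1.1933, 2.0060, -1.7864) x2=(-0.3334, 0.2898, -1.1533) x3=(0.4709, 2.1462, 0.5005) x4=(-1.2295, 0.4771, -1.5153)
step 8: x0=(1.8238, 1.7370, 1.3407) x1=(1.1592, 2.0101, -1.7986) x2=(-0.3054, 0.2988, -1.1515) x3=(0.4908, 2.1695, 0.5120) x4=(-1.1768, 0.4864, -1.5537)
step 9: x0=(1.8141, 1.7463, 1.3640) x1=(1.1250, 2.0143, -1.8108) x2=(-0.2781, 0.3078, -1.1499) x3=(0.5110, 2.1927, 0.5234) x4=(-1.1218, 0.4954, -1.5913)
step 10: x0=(1.8039, 1.7558, 1.3872) x1=(1.0907, 2.0185, -1.8229) x2=(-0.2515, 0.3170, -1.1486) x3=(0.5315, 2.2157, 0.5348) x4=(-1.0643, 0.5040, -1.6278)
step 11: x0=(1.7930, 1.7656, 1.4101) x1=(1.0564, 2.0229, -1.8350) x2=(-0.2256, 0.3262, -1.1476) x3=(0.5523, 2.2386, 0.5463) x4=(-1.0044, 0.5121, -1.6631)
step 12: x0=(1.7816, 1.7756, 1.4327) x1=(1.0220, 2.0273, -1.8471) x2=(-0.2005, 0.3355, -1.1469) x3=(0.5733, 2.2613, 0.5578) x4=(-0.9422, 0.5199, -1.6971)
step 13: x0=(1.7696, 1.7860, 1.4552) x1=(0.9876, 2.0319, -1.8591) x2=(-0.1760, 0.3449, -1.1466) x3=(0.5947, 2.2839, 0.5693) x4=(-0.8775, 0.5273, -1.7297)
step 14: x0=(1.7570, 1.7966, 1.4773) x1=(0.9530, 2.0365, -1.8712) x2=(-0.1522, 0.3544, -1.1468) x3=(0.6163, 2.3064, 0.5809) x4=(-0.8105, 0.5344, -1.7606)
step 15: x0=(1.7438, 1.8075, 1.4991) x1=(0.9184, 2.0413, -1.8832) x2=(-0.1291, 0.3640, -1.1474) x3=(0.6381, 2.3287, 0.5925) x4=(-0.7412, 0.5411, -1.7897)
step 16: x0=(1.7299, 1.8188, 1.5206) x1=(0.8837, 2.0461, -1.8952) x2=(-0.1066, 0.3737, -1.1486) x3=(0.6603, 2.3508, 0.6042) x4=(-0.6696, 0.5474, -1.8168)
step 17: x0=(1.7155, 1.8304, 1.5417) x1=(0.8489, 2.0510, -1.9072) x2=(-0.0847, 0.3835, -1.1503) x3=(0.6827, 2.3727, 0.6159) x4=(-0.5957, 0.5535, -1.8418)
step 18: x0=(1.7005, 1.8424, 1.5625) x1=(0.8140, 2.0559, -1.9192) x2=(-0.0635, 0.3933, -1.1527) x3=(0.7053, 2.3945, 0.6278) x4=(-0.5197, 0.5592, -1.8645)
step 19: x0=(1.6849, 1.8548, 1.5828) x1=(0.7790, 2.0609, -1.9312) x2=(-0.0428, 0.4032, -1.1557) x3=(0.7282, 2.4161, 0.6397) x4=(-0.4416, 0.5648, -1.8845)
step 20: x0=(1.6687, 1.8676, 1.6026) x1=(0.7439, 2.0659, -1.9432) x2=(-0.0227, 0.4132, -1.1595) x3=(0.7513, 2.4374, 0.6518) x4=(-0.3615, 0.5701, -1.9018)
step 21: x0=(1.6519, 1.8809, 1.6220) x1=(0.7087, 2.0709, -1.9553) x2=(-0.0030, 0.4233, -1.1641) x3=(0.7747, 2.4586, 0.6640) x4=(-0.2797, 0.5752, -1.9161)
step 22: x0=(1.6346, 1.8945, 1.6408) x1=(0.6734, 2.0759, -1.9673) x2=(0.0163, 0.4335, -1.1696) x3=(0.7984, 2.4796, 0.6764) x4=(-0.1963, 0.5802, -1.9272)
step 23: x0=(1.6166, 1.9087, 1.6591) x1=(0.6380, 2.0808, -1.9795) x2=(0.0352, 0.4438, -1.1760) x3=(0.8222, 2.5004, 0.6889) x4=(-0.1114, 0.5851, -1.9349)
step 24: x0=(1.5982, 1.9233, 1.6768) x1=(0.6025, 2.0857, -1.9916) x2=(0.0538, 0.4541, -1.1834) x3=(0.8463, 2.5209, 0.7015) x4=(-0.0255, 0.5900, -1.9389)
step 25: x0=(1.5791, 1.9385, 1.6939) x1=(0.5669, 2.0905, -2.0039) x2=(0.0723, 0.4645, -1.1919) x3=(0.8706, 2.5412, 0.7144) x4=(0.0611, 0.5950, -1.9391)
step 26: x0=(1.5595, 1.9542, 1.7102) x1=(0.5312, 2.0951, -2.0161) x2=(0.0907, 0.4750, -1.2014) x3=(0.8950, 2.5613, 0.7275) x4=(0.1482, 0.6001, -1.9353)
step 27: x0=(1.5394, 1.9704, 1.7259) x1=(0.4955, 2.0996, -2.0284) x2=(0.1092, 0.4855, -1.2120) x3=(0.9197, 2.5811, 0.7408) x4=(0.2351, 0.6053, -1.9274)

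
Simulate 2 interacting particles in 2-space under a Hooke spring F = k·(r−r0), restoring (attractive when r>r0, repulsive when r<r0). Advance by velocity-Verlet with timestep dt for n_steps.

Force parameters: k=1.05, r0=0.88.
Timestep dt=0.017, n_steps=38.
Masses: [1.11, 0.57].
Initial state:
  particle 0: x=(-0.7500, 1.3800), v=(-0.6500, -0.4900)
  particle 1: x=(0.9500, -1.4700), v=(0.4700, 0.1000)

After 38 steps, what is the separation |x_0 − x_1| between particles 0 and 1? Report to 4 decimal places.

step 0: x0=(-0.7500, 1.3800) x1=(0.9500, -1.4700)
step 1: x0=(-0.7609, 1.3714) x1=(0.9577, -1.4677)
step 2: x0=(-0.7714, 1.3622) x1=(0.9646, -1.4644)
step 3: x0=(-0.7816, 1.3524) x1=(0.9709, -1.4599)
step 4: x0=(-0.7914, 1.3421) x1=(0.9766, -1.4543)
step 5: x0=(-0.8009, 1.3312) x1=(0.9815, -1.4477)
step 6: x0=(-0.8100, 1.3198) x1=(0.9857, -1.4399)
step 7: x0=(-0.8188, 1.3078) x1=(0.9893, -1.4311)
step 8: x0=(-0.8272, 1.2953) x1=(0.9921, -1.4212)
step 9: x0=(-0.8352, 1.2822) x1=(0.9942, -1.4102)
step 10: x0=(-0.8429, 1.2686) x1=(0.9956, -1.3982)
step 11: x0=(-0.8502, 1.2544) x1=(0.9963, -1.3852)
step 12: x0=(-0.8571, 1.2398) x1=(0.9963, -1.3712)
step 13: x0=(-0.8637, 1.2246) x1=(0.9956, -1.3561)
step 14: x0=(-0.8699, 1.2089) x1=(0.9941, -1.3400)
step 15: x0=(-0.8758, 1.1927) x1=(0.9920, -1.3230)
step 16: x0=(-0.8812, 1.1760) x1=(0.9891, -1.3050)
step 17: x0=(-0.8863, 1.1588) x1=(0.9855, -1.2861)
step 18: x0=(-0.8911, 1.1411) x1=(0.9812, -1.2662)
step 19: x0=(-0.8954, 1.1230) x1=(0.9762, -1.2454)
step 20: x0=(-0.8994, 1.1044) x1=(0.9705, -1.2237)
step 21: x0=(-0.9031, 1.0854) x1=(0.9640, -1.2012)
step 22: x0=(-0.9064, 1.0659) x1=(0.9569, -1.1778)
step 23: x0=(-0.9093, 1.0460) x1=(0.9491, -1.1535)
step 24: x0=(-0.9119, 1.0257) x1=(0.9406, -1.1285)
step 25: x0=(-0.9141, 1.0049) x1=(0.9314, -1.1026)
step 26: x0=(-0.9160, 0.9838) x1=(0.9216, -1.0760)
step 27: x0=(-0.9176, 0.9623) x1=(0.9111, -1.0487)
step 28: x0=(-0.9188, 0.9404) x1=(0.8999, -1.0206)
step 29: x0=(-0.9196, 0.9182) x1=(0.8880, -0.9918)
step 30: x0=(-0.9202, 0.8956) x1=(0.8756, -0.9623)
step 31: x0=(-0.9204, 0.8727) x1=(0.8625, -0.9322)
step 32: x0=(-0.9203, 0.8494) x1=(0.8488, -0.9015)
step 33: x0=(-0.9199, 0.8259) x1=(0.8344, -0.8701)
step 34: x0=(-0.9192, 0.8020) x1=(0.8195, -0.8382)
step 35: x0=(-0.9182, 0.7779) x1=(0.8040, -0.8057)
step 36: x0=(-0.9169, 0.7535) x1=(0.7879, -0.7727)
step 37: x0=(-0.9153, 0.7288) x1=(0.7713, -0.7392)
step 38: x0=(-0.9134, 0.7039) x1=(0.7541, -0.7052)

2.1832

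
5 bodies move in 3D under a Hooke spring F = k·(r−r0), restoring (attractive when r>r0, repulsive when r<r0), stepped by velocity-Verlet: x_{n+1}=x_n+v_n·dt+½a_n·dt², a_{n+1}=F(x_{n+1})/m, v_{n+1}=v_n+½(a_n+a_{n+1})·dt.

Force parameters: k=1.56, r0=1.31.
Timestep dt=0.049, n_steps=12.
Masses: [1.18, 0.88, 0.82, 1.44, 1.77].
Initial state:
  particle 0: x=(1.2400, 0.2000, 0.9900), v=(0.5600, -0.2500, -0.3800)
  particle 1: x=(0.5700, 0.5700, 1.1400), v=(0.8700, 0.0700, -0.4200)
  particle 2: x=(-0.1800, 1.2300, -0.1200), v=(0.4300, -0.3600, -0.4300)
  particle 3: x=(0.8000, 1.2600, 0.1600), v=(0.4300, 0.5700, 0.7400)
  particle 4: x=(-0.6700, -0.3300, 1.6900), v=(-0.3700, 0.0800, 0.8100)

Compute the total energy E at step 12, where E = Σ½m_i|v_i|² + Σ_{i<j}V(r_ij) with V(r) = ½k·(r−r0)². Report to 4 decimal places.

6.1824

step 0: x0=(1.2400, 0.2000, 0.9900) x1=(0.5700, 0.5700, 1.1400) x2=(-0.1800, 1.2300, -0.1200) x3=(0.8000, 1.2600, 0.1600) x4=(-0.6700, -0.3300, 1.6900)
step 1: x0=(1.2661, 0.1878, 0.9709) x1=(0.6108, 0.5737, 1.1195) x2=(-0.1586, 1.2095, -0.1379) x3=(0.8205, 1.2869, 0.1974) x4=(-0.6861, -0.3241, 1.7276)
step 2: x0=(1.2895, 0.1755, 0.9509) x1=(0.6478, 0.5779, 1.0995) x2=(-0.1364, 1.1834, -0.1492) x3=(0.8399, 1.3116, 0.2369) x4=(-0.6978, -0.3140, 1.7608)
step 3: x0=(1.3100, 0.1632, 0.9302) x1=(0.6807, 0.5824, 1.0802) x2=(-0.1135, 1.1518, -0.1540) x3=(0.8579, 1.3343, 0.2785) x4=(-0.7048, -0.2998, 1.7893)
step 4: x0=(1.3275, 0.1507, 0.9089) x1=(0.7094, 0.5869, 1.0618) x2=(-0.0899, 1.1148, -0.1522) x3=(0.8745, 1.3550, 0.3222) x4=(-0.7070, -0.2814, 1.8131)
step 5: x0=(1.3419, 0.1380, 0.8872) x1=(0.7340, 0.5914, 1.0447) x2=(-0.0656, 1.0726, -0.1441) x3=(0.8897, 1.3738, 0.3678) x4=(-0.7041, -0.2589, 1.8320)
step 6: x0=(1.3533, 0.1251, 0.8651) x1=(0.7543, 0.5956, 1.0291) x2=(-0.0408, 1.0256, -0.1298) x3=(0.9033, 1.3909, 0.4152) x4=(-0.6962, -0.2325, 1.8460)
step 7: x0=(1.3617, 0.1119, 0.8430) x1=(0.7706, 0.5993, 1.0152) x2=(-0.0155, 0.9742, -0.1097) x3=(0.9153, 1.4062, 0.4644) x4=(-0.6831, -0.2022, 1.8551)
step 8: x0=(1.3670, 0.0984, 0.8208) x1=(0.7829, 0.6023, 1.0033) x2=(0.0102, 0.9188, -0.0840) x3=(0.9257, 1.4200, 0.5152) x4=(-0.6648, -0.1682, 1.8594)
step 9: x0=(1.3695, 0.0845, 0.7988) x1=(0.7914, 0.6047, 0.9934) x2=(0.0360, 0.8599, -0.0534) x3=(0.9345, 1.4323, 0.5675) x4=(-0.6416, -0.1309, 1.8590)
step 10: x0=(1.3692, 0.0704, 0.7770) x1=(0.7963, 0.6061, 0.9858) x2=(0.0619, 0.7980, -0.0182) x3=(0.9417, 1.4432, 0.6212) x4=(-0.6134, -0.0904, 1.8541)
step 11: x0=(1.3663, 0.0559, 0.7557) x1=(0.7980, 0.6067, 0.9806) x2=(0.0876, 0.7337, 0.0209) x3=(0.9472, 1.4529, 0.6761) x4=(-0.5805, -0.0471, 1.8449)
step 12: x0=(1.3610, 0.0411, 0.7349) x1=(0.7968, 0.6063, 0.9779) x2=(0.1130, 0.6674, 0.0634) x3=(0.9513, 1.4614, 0.7321) x4=(-0.5431, -0.0012, 1.8317)
step 0 velocities: v0=(0.5600, -0.2500, -0.3800) v1=(0.8700, 0.0700, -0.4200) v2=(0.4300, -0.3600, -0.4300) v3=(0.4300, 0.5700, 0.7400) v4=(-0.3700, 0.0800, 0.8100)
step 0: KE=2.3935, PE=3.7932, E=6.1867
step 12 velocities: v0=(-0.1305, -0.3045, -0.4179) v1=(-0.0510, -0.0171, -0.0316) v2=(0.5121, -1.3658, 0.8941) v3=(0.0672, 0.1612, 1.1524) v4=(0.8053, 0.9582, -0.3068)
step 12: KE=3.8174, PE=2.3650, E=6.1824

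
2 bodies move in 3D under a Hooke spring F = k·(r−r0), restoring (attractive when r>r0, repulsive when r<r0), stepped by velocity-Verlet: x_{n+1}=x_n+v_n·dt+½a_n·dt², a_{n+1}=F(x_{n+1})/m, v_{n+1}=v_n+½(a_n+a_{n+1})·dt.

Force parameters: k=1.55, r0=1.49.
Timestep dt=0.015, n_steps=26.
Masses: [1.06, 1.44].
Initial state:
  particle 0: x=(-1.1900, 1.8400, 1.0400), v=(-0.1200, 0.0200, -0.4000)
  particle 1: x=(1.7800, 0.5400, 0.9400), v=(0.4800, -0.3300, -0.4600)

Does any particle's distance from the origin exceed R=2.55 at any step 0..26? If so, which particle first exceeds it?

no

step 0: x0=(-1.1900, 1.8400, 1.0400) x1=(1.7800, 0.5400, 0.9400)
step 1: x0=(-1.1915, 1.8402, 1.0340) x1=(1.7870, 0.5351, 0.9331)
step 2: x0=(-1.1925, 1.8401, 1.0280) x1=(1.7936, 0.5304, 0.9262)
step 3: x0=(-1.1930, 1.8399, 1.0219) x1=(1.7998, 0.5259, 0.9194)
step 4: x0=(-1.1929, 1.8393, 1.0159) x1=(1.8057, 0.5216, 0.9125)
step 5: x0=(-1.1923, 1.8386, 1.0098) x1=(1.8111, 0.5174, 0.9057)
step 6: x0=(-1.1912, 1.8376, 1.0037) x1=(1.8161, 0.5134, 0.8988)
step 7: x0=(-1.1895, 1.8364, 0.9976) x1=(1.8208, 0.5096, 0.8920)
step 8: x0=(-1.1873, 1.8349, 0.9914) x1=(1.8250, 0.5059, 0.8852)
step 9: x0=(-1.1845, 1.8332, 0.9853) x1=(1.8288, 0.5025, 0.8784)
step 10: x0=(-1.1812, 1.8312, 0.9791) x1=(1.8323, 0.4992, 0.8717)
step 11: x0=(-1.1774, 1.8290, 0.9729) x1=(1.8353, 0.4960, 0.8649)
step 12: x0=(-1.1730, 1.8266, 0.9667) x1=(1.8380, 0.4931, 0.8582)
step 13: x0=(-1.1680, 1.8239, 0.9604) x1=(1.8402, 0.4903, 0.8515)
step 14: x0=(-1.1625, 1.8210, 0.9542) x1=(1.8420, 0.4877, 0.8447)
step 15: x0=(-1.1565, 1.8179, 0.9479) x1=(1.8435, 0.4853, 0.8380)
step 16: x0=(-1.1499, 1.8145, 0.9416) x1=(1.8445, 0.4831, 0.8314)
step 17: x0=(-1.1428, 1.8109, 0.9353) x1=(1.8452, 0.4810, 0.8247)
step 18: x0=(-1.1352, 1.8070, 0.9290) x1=(1.8454, 0.4792, 0.8180)
step 19: x0=(-1.1270, 1.8029, 0.9226) x1=(1.8453, 0.4775, 0.8114)
step 20: x0=(-1.1183, 1.7986, 0.9162) x1=(1.8448, 0.4759, 0.8048)
step 21: x0=(-1.1091, 1.7940, 0.9098) x1=(1.8438, 0.4746, 0.7982)
step 22: x0=(-1.0994, 1.7892, 0.9034) x1=(1.8425, 0.4734, 0.7916)
step 23: x0=(-1.0891, 1.7841, 0.8970) x1=(1.8408, 0.4723, 0.7850)
step 24: x0=(-1.0783, 1.7789, 0.8905) x1=(1.8388, 0.4715, 0.7784)
step 25: x0=(-1.0670, 1.7734, 0.8841) x1=(1.8363, 0.4708, 0.7719)
step 26: x0=(-1.0552, 1.7676, 0.8776) x1=(1.8335, 0.4703, 0.7653)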